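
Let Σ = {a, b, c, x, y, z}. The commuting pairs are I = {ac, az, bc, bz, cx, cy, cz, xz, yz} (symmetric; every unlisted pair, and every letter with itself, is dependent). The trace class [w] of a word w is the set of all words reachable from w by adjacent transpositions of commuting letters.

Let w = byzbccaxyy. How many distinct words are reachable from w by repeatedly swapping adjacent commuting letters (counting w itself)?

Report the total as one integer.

piece 0:b — minimal
piece 1:y rests on {0:b}
piece 2:z — minimal
piece 3:b rests on {1:y}
piece 4:c — minimal
piece 5:c rests on {4:c}
piece 6:a rests on {3:b}
piece 7:x rests on {6:a}
piece 8:y rests on {7:x}
piece 9:y rests on {8:y}
minimal pieces: {0:b, 2:z, 4:c}
ways to finish when only these pieces remain (= sum over removing one remaining piece with nothing left below it):
  1 left: {2}→1  {5}→1  {9}→1
  2 left: {2,5}→2  {2,9}→2  {4,5}→1  {5,9}→2  {8,9}→1
  3 left: {2,4,5}→3  {2,5,9}→6  {2,8,9}→3  {4,5,9}→3  {5,8,9}→3  {7,8,9}→1
  4 left: {2,4,5,9}→12  {2,5,8,9}→12  {2,7,8,9}→4  {4,5,8,9}→6  {5,7,8,9}→4  {6,7,8,9}→1
  5 left: {2,4,5,8,9}→30  {2,5,7,8,9}→20  {2,6,7,8,9}→5  {3,6,7,8,9}→1  {4,5,7,8,9}→10  {5,6,7,8,9}→5
  6 left: {1,3,6,7,8,9}→1  {2,3,6,7,8,9}→6  {2,4,5,7,8,9}→60  {2,5,6,7,8,9}→30  {3,5,6,7,8,9}→6  {4,5,6,7,8,9}→15
  7 left: {0,1,3,6,7,8,9}→1  {1,2,3,6,7,8,9}→7  {1,3,5,6,7,8,9}→7  {2,3,5,6,7,8,9}→42  {2,4,5,6,7,8,9}→105  {3,4,5,6,7,8,9}→21
  8 left: {0,1,2,3,6,7,8,9}→8  {0,1,3,5,6,7,8,9}→8  {1,2,3,5,6,7,8,9}→56  {1,3,4,5,6,7,8,9}→28  {2,3,4,5,6,7,8,9}→168
  placing 0:b first → 252 extensions
  placing 2:z first → 36 extensions
  placing 4:c first → 72 extensions
total linear extensions = 360

360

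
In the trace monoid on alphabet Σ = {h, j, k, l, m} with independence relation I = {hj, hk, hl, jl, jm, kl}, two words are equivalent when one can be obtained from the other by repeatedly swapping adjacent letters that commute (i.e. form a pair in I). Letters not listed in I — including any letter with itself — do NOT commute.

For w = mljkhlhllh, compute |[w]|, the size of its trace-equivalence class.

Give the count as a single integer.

0(m) covers ∅
1(l) covers 0:m
2(j) covers ∅
3(k) covers 0:m, 2:j
4(h) covers 0:m
5(l) covers 1:l
6(h) covers 4:h
7(l) covers 5:l
8(l) covers 7:l
9(h) covers 6:h
floor of heap: 0:m, 2:j
completions by unplaced set U, small U first (add the entries for U minus each lowest piece of U):
  |U|=1: {3}:1  {8}:1  {9}:1
  |U|=2: {2,3}:1  {3,8}:2  {3,9}:2  {6,9}:1  {7,8}:1  {8,9}:2
  |U|=3: {2,3,8}:3  {2,3,9}:3  {3,6,9}:3  {3,7,8}:3  {3,8,9}:6  {4,6,9}:1  {5,7,8}:1  {6,8,9}:3  {7,8,9}:3
  |U|=4: {1,5,7,8}:1  {2,3,6,9}:6  {2,3,7,8}:6  {2,3,8,9}:12  {3,4,6,9}:4  {3,5,7,8}:4  {3,6,8,9}:12  {3,7,8,9}:12  {4,6,8,9}:4  {5,7,8,9}:4  {6,7,8,9}:6
  |U|=5: {1,3,5,7,8}:5  {1,5,7,8,9}:5  {2,3,4,6,9}:10  {2,3,5,7,8}:10  {2,3,6,8,9}:30  {2,3,7,8,9}:30  {3,4,6,8,9}:20  {3,5,7,8,9}:20  {3,6,7,8,9}:30  {4,6,7,8,9}:10  {5,6,7,8,9}:10
  |U|=6: {1,2,3,5,7,8}:15  {1,3,5,7,8,9}:30  {1,5,6,7,8,9}:15  {2,3,4,6,8,9}:60  {2,3,5,7,8,9}:60  {2,3,6,7,8,9}:90  {3,4,6,7,8,9}:60  {3,5,6,7,8,9}:60  {4,5,6,7,8,9}:20
  |U|=7: {1,2,3,5,7,8,9}:105  {1,3,5,6,7,8,9}:105  {1,4,5,6,7,8,9}:35  {2,3,4,6,7,8,9}:210  {2,3,5,6,7,8,9}:210  {3,4,5,6,7,8,9}:140
  |U|=8: {1,2,3,5,6,7,8,9}:420  {1,3,4,5,6,7,8,9}:280  {2,3,4,5,6,7,8,9}:560
  start at 0(m): 1260
  start at 2(j): 280
sum over floor = 1540

1540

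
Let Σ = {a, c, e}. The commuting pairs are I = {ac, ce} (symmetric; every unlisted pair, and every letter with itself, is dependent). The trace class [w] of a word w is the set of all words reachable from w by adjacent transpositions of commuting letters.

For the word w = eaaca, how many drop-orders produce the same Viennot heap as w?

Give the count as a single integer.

0(e) covers ∅
1(a) covers 0:e
2(a) covers 1:a
3(c) covers ∅
4(a) covers 2:a
floor of heap: 0:e, 3:c
completions by unplaced set U, small U first (add the entries for U minus each lowest piece of U):
  |U|=1: {3}:1  {4}:1
  |U|=2: {2,4}:1  {3,4}:2
  |U|=3: {1,2,4}:1  {2,3,4}:3
  start at 0(e): 4
  start at 3(c): 1
sum over floor = 5

5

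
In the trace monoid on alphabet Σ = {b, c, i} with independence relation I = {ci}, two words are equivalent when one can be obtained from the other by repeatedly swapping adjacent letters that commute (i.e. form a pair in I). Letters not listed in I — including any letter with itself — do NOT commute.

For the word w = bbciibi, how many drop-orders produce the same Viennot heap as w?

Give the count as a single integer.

piece 0:b — minimal
piece 1:b rests on {0:b}
piece 2:c rests on {1:b}
piece 3:i rests on {1:b}
piece 4:i rests on {3:i}
piece 5:b rests on {2:c, 4:i}
piece 6:i rests on {5:b}
minimal pieces: {0:b}
ways to finish when only these pieces remain (= sum over removing one remaining piece with nothing left below it):
  1 left: {6}→1
  2 left: {5,6}→1
  3 left: {2,5,6}→1  {4,5,6}→1
  4 left: {2,4,5,6}→2  {3,4,5,6}→1
  5 left: {2,3,4,5,6}→3
  placing 0:b first → 3 extensions

3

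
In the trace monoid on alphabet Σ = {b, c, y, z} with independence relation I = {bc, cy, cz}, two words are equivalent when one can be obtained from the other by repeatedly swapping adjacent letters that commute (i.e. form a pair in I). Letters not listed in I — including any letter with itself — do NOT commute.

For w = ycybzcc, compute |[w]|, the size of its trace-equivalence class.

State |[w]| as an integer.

35

0(y) covers ∅
1(c) covers ∅
2(y) covers 0:y
3(b) covers 2:y
4(z) covers 3:b
5(c) covers 1:c
6(c) covers 5:c
floor of heap: 0:y, 1:c
completions by unplaced set U, small U first (add the entries for U minus each lowest piece of U):
  |U|=1: {4}:1  {6}:1
  |U|=2: {3,4}:1  {4,6}:2  {5,6}:1
  |U|=3: {1,5,6}:1  {2,3,4}:1  {3,4,6}:3  {4,5,6}:3
  |U|=4: {0,2,3,4}:1  {1,4,5,6}:4  {2,3,4,6}:4  {3,4,5,6}:6
  |U|=5: {0,2,3,4,6}:5  {1,3,4,5,6}:10  {2,3,4,5,6}:10
  start at 0(y): 20
  start at 1(c): 15
sum over floor = 35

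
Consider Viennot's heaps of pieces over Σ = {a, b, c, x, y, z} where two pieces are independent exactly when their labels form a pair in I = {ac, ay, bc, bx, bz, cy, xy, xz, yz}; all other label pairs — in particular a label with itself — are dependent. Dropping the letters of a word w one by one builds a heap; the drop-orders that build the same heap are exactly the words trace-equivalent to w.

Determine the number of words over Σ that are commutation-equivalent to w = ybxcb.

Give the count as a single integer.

10

0(y) covers ∅
1(b) covers 0:y
2(x) covers ∅
3(c) covers 2:x
4(b) covers 1:b
floor of heap: 0:y, 2:x
completions by unplaced set U, small U first (add the entries for U minus each lowest piece of U):
  |U|=1: {3}:1  {4}:1
  |U|=2: {1,4}:1  {2,3}:1  {3,4}:2
  |U|=3: {0,1,4}:1  {1,3,4}:3  {2,3,4}:3
  start at 0(y): 6
  start at 2(x): 4
sum over floor = 10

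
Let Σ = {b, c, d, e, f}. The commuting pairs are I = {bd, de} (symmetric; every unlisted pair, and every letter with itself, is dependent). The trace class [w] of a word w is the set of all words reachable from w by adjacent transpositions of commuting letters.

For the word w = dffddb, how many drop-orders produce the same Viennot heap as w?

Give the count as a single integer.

drop 0:d onto floor
drop 1:f onto {0:d}
drop 2:f onto {1:f}
drop 3:d onto {2:f}
drop 4:d onto {3:d}
drop 5:b onto {2:f}
ground layer = {0:d}
drop-orders for the pieces not yet dropped (sum over which currently-grounded one goes next):
  1 to go: {4} 1  {5} 1
  2 to go: {3,4} 1  {4,5} 2
  3 to go: {3,4,5} 3
  4 to go: {2,3,4,5} 3
  if 0:d drops first: 3 orders

3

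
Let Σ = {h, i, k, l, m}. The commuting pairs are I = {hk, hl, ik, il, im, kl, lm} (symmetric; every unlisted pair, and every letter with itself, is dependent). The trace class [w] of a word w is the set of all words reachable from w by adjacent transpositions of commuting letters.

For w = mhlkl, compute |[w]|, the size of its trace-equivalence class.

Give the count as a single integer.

#0=m has no predecessor
#1=h depends on [0:m]
#2=l has no predecessor
#3=k depends on [0:m]
#4=l depends on [2:l]
sources: [0:m, 2:l]
N(rest) = Σ N(rest − s) over sources s of rest; N(one piece) = 1:
  size 1 → [1]=1  [3]=1  [4]=1
  size 2 → [1,3]=2  [1,4]=2  [2,4]=1  [3,4]=2
  size 3 → [0,1,3]=2  [1,2,4]=3  [1,3,4]=6  [2,3,4]=3
  first=0(m) contributes 12
  first=2(l) contributes 8
|[w]| = 20

20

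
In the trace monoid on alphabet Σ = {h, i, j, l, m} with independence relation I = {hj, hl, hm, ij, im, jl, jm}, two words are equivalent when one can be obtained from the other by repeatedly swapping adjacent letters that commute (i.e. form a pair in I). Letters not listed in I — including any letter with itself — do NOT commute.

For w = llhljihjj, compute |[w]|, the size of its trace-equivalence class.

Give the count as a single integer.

336

piece 0:l — minimal
piece 1:l rests on {0:l}
piece 2:h — minimal
piece 3:l rests on {1:l}
piece 4:j — minimal
piece 5:i rests on {2:h, 3:l}
piece 6:h rests on {5:i}
piece 7:j rests on {4:j}
piece 8:j rests on {7:j}
minimal pieces: {0:l, 2:h, 4:j}
ways to finish when only these pieces remain (= sum over removing one remaining piece with nothing left below it):
  1 left: {6}→1  {8}→1
  2 left: {5,6}→1  {6,8}→2  {7,8}→1
  3 left: {2,5,6}→1  {3,5,6}→1  {4,7,8}→1  {5,6,8}→3  {6,7,8}→3
  4 left: {1,3,5,6}→1  {2,3,5,6}→2  {2,5,6,8}→4  {3,5,6,8}→4  {4,6,7,8}→4  {5,6,7,8}→6
  5 left: {0,1,3,5,6}→1  {1,2,3,5,6}→3  {1,3,5,6,8}→5  {2,3,5,6,8}→10  {2,5,6,7,8}→10  {3,5,6,7,8}→10  {4,5,6,7,8}→10
  6 left: {0,1,2,3,5,6}→4  {0,1,3,5,6,8}→6  {1,2,3,5,6,8}→18  {1,3,5,6,7,8}→15  {2,3,5,6,7,8}→30  {2,4,5,6,7,8}→20  {3,4,5,6,7,8}→20
  7 left: {0,1,2,3,5,6,8}→28  {0,1,3,5,6,7,8}→21  {1,2,3,5,6,7,8}→63  {1,3,4,5,6,7,8}→35  {2,3,4,5,6,7,8}→70
  placing 0:l first → 168 extensions
  placing 2:h first → 56 extensions
  placing 4:j first → 112 extensions
total linear extensions = 336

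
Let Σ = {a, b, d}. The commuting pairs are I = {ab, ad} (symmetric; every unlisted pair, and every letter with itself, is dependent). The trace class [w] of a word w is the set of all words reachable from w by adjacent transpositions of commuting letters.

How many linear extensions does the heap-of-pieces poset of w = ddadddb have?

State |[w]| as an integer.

7

0(d) covers ∅
1(d) covers 0:d
2(a) covers ∅
3(d) covers 1:d
4(d) covers 3:d
5(d) covers 4:d
6(b) covers 5:d
floor of heap: 0:d, 2:a
completions by unplaced set U, small U first (add the entries for U minus each lowest piece of U):
  |U|=1: {2}:1  {6}:1
  |U|=2: {2,6}:2  {5,6}:1
  |U|=3: {2,5,6}:3  {4,5,6}:1
  |U|=4: {2,4,5,6}:4  {3,4,5,6}:1
  |U|=5: {1,3,4,5,6}:1  {2,3,4,5,6}:5
  start at 0(d): 6
  start at 2(a): 1
sum over floor = 7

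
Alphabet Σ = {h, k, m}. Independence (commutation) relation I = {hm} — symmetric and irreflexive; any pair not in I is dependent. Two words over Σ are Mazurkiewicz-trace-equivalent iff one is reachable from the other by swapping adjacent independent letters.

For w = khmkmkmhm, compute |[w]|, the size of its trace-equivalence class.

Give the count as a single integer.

#0=k has no predecessor
#1=h depends on [0:k]
#2=m depends on [0:k]
#3=k depends on [1:h, 2:m]
#4=m depends on [3:k]
#5=k depends on [4:m]
#6=m depends on [5:k]
#7=h depends on [5:k]
#8=m depends on [6:m]
sources: [0:k]
N(rest) = Σ N(rest − s) over sources s of rest; N(one piece) = 1:
  size 1 → [7]=1  [8]=1
  size 2 → [6,8]=1  [7,8]=2
  size 3 → [6,7,8]=3
  size 4 → [5,6,7,8]=3
  size 5 → [4,5,6,7,8]=3
  size 6 → [3,4,5,6,7,8]=3
  size 7 → [1,3,4,5,6,7,8]=3  [2,3,4,5,6,7,8]=3
  first=0(k) contributes 6

6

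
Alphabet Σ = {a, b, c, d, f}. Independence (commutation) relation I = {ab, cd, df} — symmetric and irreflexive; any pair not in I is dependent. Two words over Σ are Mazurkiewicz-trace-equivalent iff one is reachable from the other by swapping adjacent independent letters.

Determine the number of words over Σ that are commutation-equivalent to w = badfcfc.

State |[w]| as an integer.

#0=b has no predecessor
#1=a has no predecessor
#2=d depends on [0:b, 1:a]
#3=f depends on [0:b, 1:a]
#4=c depends on [3:f]
#5=f depends on [4:c]
#6=c depends on [5:f]
sources: [0:b, 1:a]
N(rest) = Σ N(rest − s) over sources s of rest; N(one piece) = 1:
  size 1 → [2]=1  [6]=1
  size 2 → [2,6]=2  [5,6]=1
  size 3 → [2,5,6]=3  [4,5,6]=1
  size 4 → [2,4,5,6]=4  [3,4,5,6]=1
  size 5 → [2,3,4,5,6]=5
  first=0(b) contributes 5
  first=1(a) contributes 5
|[w]| = 10

10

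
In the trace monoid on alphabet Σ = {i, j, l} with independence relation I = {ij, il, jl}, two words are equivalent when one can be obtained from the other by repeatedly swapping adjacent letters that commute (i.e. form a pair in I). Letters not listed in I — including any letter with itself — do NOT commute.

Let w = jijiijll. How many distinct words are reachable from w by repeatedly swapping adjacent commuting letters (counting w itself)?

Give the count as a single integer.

560

piece 0:j — minimal
piece 1:i — minimal
piece 2:j rests on {0:j}
piece 3:i rests on {1:i}
piece 4:i rests on {3:i}
piece 5:j rests on {2:j}
piece 6:l — minimal
piece 7:l rests on {6:l}
minimal pieces: {0:j, 1:i, 6:l}
ways to finish when only these pieces remain (= sum over removing one remaining piece with nothing left below it):
  1 left: {4}→1  {5}→1  {7}→1
  2 left: {2,5}→1  {3,4}→1  {4,5}→2  {4,7}→2  {5,7}→2  {6,7}→1
  3 left: {0,2,5}→1  {1,3,4}→1  {2,4,5}→3  {2,5,7}→3  {3,4,5}→3  {3,4,7}→3  {4,5,7}→6  {4,6,7}→3  {5,6,7}→3
  4 left: {0,2,4,5}→4  {0,2,5,7}→4  {1,3,4,5}→4  {1,3,4,7}→4  {2,3,4,5}→6  {2,4,5,7}→12  {2,5,6,7}→6  {3,4,5,7}→12  {3,4,6,7}→6  {4,5,6,7}→12
  5 left: {0,2,3,4,5}→10  {0,2,4,5,7}→20  {0,2,5,6,7}→10  {1,2,3,4,5}→10  {1,3,4,5,7}→20  {1,3,4,6,7}→10  {2,3,4,5,7}→30  {2,4,5,6,7}→30  {3,4,5,6,7}→30
  6 left: {0,1,2,3,4,5}→20  {0,2,3,4,5,7}→60  {0,2,4,5,6,7}→60  {1,2,3,4,5,7}→60  {1,3,4,5,6,7}→60  {2,3,4,5,6,7}→90
  placing 0:j first → 210 extensions
  placing 1:i first → 210 extensions
  placing 6:l first → 140 extensions
total linear extensions = 560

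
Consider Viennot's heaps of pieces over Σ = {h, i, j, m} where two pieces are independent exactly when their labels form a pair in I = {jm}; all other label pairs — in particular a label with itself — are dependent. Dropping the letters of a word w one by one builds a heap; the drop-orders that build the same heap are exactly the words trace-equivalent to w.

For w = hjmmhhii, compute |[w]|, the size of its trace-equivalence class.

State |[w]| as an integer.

#0=h has no predecessor
#1=j depends on [0:h]
#2=m depends on [0:h]
#3=m depends on [2:m]
#4=h depends on [1:j, 3:m]
#5=h depends on [4:h]
#6=i depends on [5:h]
#7=i depends on [6:i]
sources: [0:h]
N(rest) = Σ N(rest − s) over sources s of rest; N(one piece) = 1:
  size 1 → [7]=1
  size 2 → [6,7]=1
  size 3 → [5,6,7]=1
  size 4 → [4,5,6,7]=1
  size 5 → [1,4,5,6,7]=1  [3,4,5,6,7]=1
  size 6 → [1,3,4,5,6,7]=2  [2,3,4,5,6,7]=1
  first=0(h) contributes 3

3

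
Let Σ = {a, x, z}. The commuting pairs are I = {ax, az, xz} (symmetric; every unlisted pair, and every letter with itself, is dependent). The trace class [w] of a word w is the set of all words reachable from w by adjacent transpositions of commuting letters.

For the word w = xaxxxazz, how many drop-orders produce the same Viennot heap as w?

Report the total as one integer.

piece 0:x — minimal
piece 1:a — minimal
piece 2:x rests on {0:x}
piece 3:x rests on {2:x}
piece 4:x rests on {3:x}
piece 5:a rests on {1:a}
piece 6:z — minimal
piece 7:z rests on {6:z}
minimal pieces: {0:x, 1:a, 6:z}
ways to finish when only these pieces remain (= sum over removing one remaining piece with nothing left below it):
  1 left: {4}→1  {5}→1  {7}→1
  2 left: {1,5}→1  {3,4}→1  {4,5}→2  {4,7}→2  {5,7}→2  {6,7}→1
  3 left: {1,4,5}→3  {1,5,7}→3  {2,3,4}→1  {3,4,5}→3  {3,4,7}→3  {4,5,7}→6  {4,6,7}→3  {5,6,7}→3
  4 left: {0,2,3,4}→1  {1,3,4,5}→6  {1,4,5,7}→12  {1,5,6,7}→6  {2,3,4,5}→4  {2,3,4,7}→4  {3,4,5,7}→12  {3,4,6,7}→6  {4,5,6,7}→12
  5 left: {0,2,3,4,5}→5  {0,2,3,4,7}→5  {1,2,3,4,5}→10  {1,3,4,5,7}→30  {1,4,5,6,7}→30  {2,3,4,5,7}→20  {2,3,4,6,7}→10  {3,4,5,6,7}→30
  6 left: {0,1,2,3,4,5}→15  {0,2,3,4,5,7}→30  {0,2,3,4,6,7}→15  {1,2,3,4,5,7}→60  {1,3,4,5,6,7}→90  {2,3,4,5,6,7}→60
  placing 0:x first → 210 extensions
  placing 1:a first → 105 extensions
  placing 6:z first → 105 extensions
total linear extensions = 420

420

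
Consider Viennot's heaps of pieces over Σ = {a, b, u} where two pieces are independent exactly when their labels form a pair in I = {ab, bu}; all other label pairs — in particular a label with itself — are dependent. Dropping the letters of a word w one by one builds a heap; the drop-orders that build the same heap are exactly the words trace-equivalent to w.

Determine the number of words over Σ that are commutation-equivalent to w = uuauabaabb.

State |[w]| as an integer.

120

#0=u has no predecessor
#1=u depends on [0:u]
#2=a depends on [1:u]
#3=u depends on [2:a]
#4=a depends on [3:u]
#5=b has no predecessor
#6=a depends on [4:a]
#7=a depends on [6:a]
#8=b depends on [5:b]
#9=b depends on [8:b]
sources: [0:u, 5:b]
N(rest) = Σ N(rest − s) over sources s of rest; N(one piece) = 1:
  size 1 → [7]=1  [9]=1
  size 2 → [6,7]=1  [7,9]=2  [8,9]=1
  size 3 → [4,6,7]=1  [5,8,9]=1  [6,7,9]=3  [7,8,9]=3
  size 4 → [3,4,6,7]=1  [4,6,7,9]=4  [5,7,8,9]=4  [6,7,8,9]=6
  size 5 → [2,3,4,6,7]=1  [3,4,6,7,9]=5  [4,6,7,8,9]=10  [5,6,7,8,9]=10
  size 6 → [1,2,3,4,6,7]=1  [2,3,4,6,7,9]=6  [3,4,6,7,8,9]=15  [4,5,6,7,8,9]=20
  size 7 → [0,1,2,3,4,6,7]=1  [1,2,3,4,6,7,9]=7  [2,3,4,6,7,8,9]=21  [3,4,5,6,7,8,9]=35
  size 8 → [0,1,2,3,4,6,7,9]=8  [1,2,3,4,6,7,8,9]=28  [2,3,4,5,6,7,8,9]=56
  first=0(u) contributes 84
  first=5(b) contributes 36
|[w]| = 120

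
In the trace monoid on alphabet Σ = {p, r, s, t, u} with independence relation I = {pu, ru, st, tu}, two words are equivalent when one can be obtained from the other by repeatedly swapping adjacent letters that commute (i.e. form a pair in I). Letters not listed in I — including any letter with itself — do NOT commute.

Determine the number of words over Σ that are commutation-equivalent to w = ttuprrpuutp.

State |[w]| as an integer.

165

#0=t has no predecessor
#1=t depends on [0:t]
#2=u has no predecessor
#3=p depends on [1:t]
#4=r depends on [3:p]
#5=r depends on [4:r]
#6=p depends on [5:r]
#7=u depends on [2:u]
#8=u depends on [7:u]
#9=t depends on [6:p]
#10=p depends on [9:t]
sources: [0:t, 2:u]
N(rest) = Σ N(rest − s) over sources s of rest; N(one piece) = 1:
  size 1 → [8]=1  [10]=1
  size 2 → [7,8]=1  [8,10]=2  [9,10]=1
  size 3 → [2,7,8]=1  [6,9,10]=1  [7,8,10]=3  [8,9,10]=3
  size 4 → [2,7,8,10]=4  [5,6,9,10]=1  [6,8,9,10]=4  [7,8,9,10]=6
  size 5 → [2,7,8,9,10]=10  [4,5,6,9,10]=1  [5,6,8,9,10]=5  [6,7,8,9,10]=10
  size 6 → [2,6,7,8,9,10]=20  [3,4,5,6,9,10]=1  [4,5,6,8,9,10]=6  [5,6,7,8,9,10]=15
  size 7 → [1,3,4,5,6,9,10]=1  [2,5,6,7,8,9,10]=35  [3,4,5,6,8,9,10]=7  [4,5,6,7,8,9,10]=21
  size 8 → [0,1,3,4,5,6,9,10]=1  [1,3,4,5,6,8,9,10]=8  [2,4,5,6,7,8,9,10]=56  [3,4,5,6,7,8,9,10]=28
  size 9 → [0,1,3,4,5,6,8,9,10]=9  [1,3,4,5,6,7,8,9,10]=36  [2,3,4,5,6,7,8,9,10]=84
  first=0(t) contributes 120
  first=2(u) contributes 45
|[w]| = 165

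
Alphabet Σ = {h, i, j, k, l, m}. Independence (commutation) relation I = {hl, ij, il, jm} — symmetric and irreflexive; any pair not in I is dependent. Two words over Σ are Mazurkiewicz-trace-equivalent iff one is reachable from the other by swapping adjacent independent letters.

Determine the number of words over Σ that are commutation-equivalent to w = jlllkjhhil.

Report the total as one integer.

4

#0=j has no predecessor
#1=l depends on [0:j]
#2=l depends on [1:l]
#3=l depends on [2:l]
#4=k depends on [3:l]
#5=j depends on [4:k]
#6=h depends on [5:j]
#7=h depends on [6:h]
#8=i depends on [7:h]
#9=l depends on [5:j]
sources: [0:j]
N(rest) = Σ N(rest − s) over sources s of rest; N(one piece) = 1:
  size 1 → [8]=1  [9]=1
  size 2 → [7,8]=1  [8,9]=2
  size 3 → [6,7,8]=1  [7,8,9]=3
  size 4 → [6,7,8,9]=4
  size 5 → [5,6,7,8,9]=4
  size 6 → [4,5,6,7,8,9]=4
  size 7 → [3,4,5,6,7,8,9]=4
  size 8 → [2,3,4,5,6,7,8,9]=4
  first=0(j) contributes 4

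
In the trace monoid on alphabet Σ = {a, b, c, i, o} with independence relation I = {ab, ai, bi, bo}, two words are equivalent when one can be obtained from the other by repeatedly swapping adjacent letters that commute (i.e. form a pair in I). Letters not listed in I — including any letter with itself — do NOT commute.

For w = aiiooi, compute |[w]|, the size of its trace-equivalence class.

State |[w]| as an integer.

piece 0:a — minimal
piece 1:i — minimal
piece 2:i rests on {1:i}
piece 3:o rests on {0:a, 2:i}
piece 4:o rests on {3:o}
piece 5:i rests on {4:o}
minimal pieces: {0:a, 1:i}
ways to finish when only these pieces remain (= sum over removing one remaining piece with nothing left below it):
  1 left: {5}→1
  2 left: {4,5}→1
  3 left: {3,4,5}→1
  4 left: {0,3,4,5}→1  {2,3,4,5}→1
  placing 0:a first → 1 extensions
  placing 1:i first → 2 extensions
total linear extensions = 3

3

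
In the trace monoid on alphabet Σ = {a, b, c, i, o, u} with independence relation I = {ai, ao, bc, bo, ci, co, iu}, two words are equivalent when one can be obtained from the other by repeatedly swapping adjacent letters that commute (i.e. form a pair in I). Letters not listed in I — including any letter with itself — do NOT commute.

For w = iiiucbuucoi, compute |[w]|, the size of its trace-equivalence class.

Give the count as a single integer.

0(i) covers ∅
1(i) covers 0:i
2(i) covers 1:i
3(u) covers ∅
4(c) covers 3:u
5(b) covers 2:i, 3:u
6(u) covers 4:c, 5:b
7(u) covers 6:u
8(c) covers 7:u
9(o) covers 7:u
10(i) covers 9:o
floor of heap: 0:i, 3:u
completions by unplaced set U, small U first (add the entries for U minus each lowest piece of U):
  |U|=1: {8}:1  {10}:1
  |U|=2: {8,10}:2  {9,10}:1
  |U|=3: {8,9,10}:3
  |U|=4: {7,8,9,10}:3
  |U|=5: {6,7,8,9,10}:3
  |U|=6: {4,6,7,8,9,10}:3  {5,6,7,8,9,10}:3
  |U|=7: {2,5,6,7,8,9,10}:3  {4,5,6,7,8,9,10}:6
  |U|=8: {1,2,5,6,7,8,9,10}:3  {2,4,5,6,7,8,9,10}:9  {3,4,5,6,7,8,9,10}:6
  |U|=9: {0,1,2,5,6,7,8,9,10}:3  {1,2,4,5,6,7,8,9,10}:12  {2,3,4,5,6,7,8,9,10}:15
  start at 0(i): 27
  start at 3(u): 15
sum over floor = 42

42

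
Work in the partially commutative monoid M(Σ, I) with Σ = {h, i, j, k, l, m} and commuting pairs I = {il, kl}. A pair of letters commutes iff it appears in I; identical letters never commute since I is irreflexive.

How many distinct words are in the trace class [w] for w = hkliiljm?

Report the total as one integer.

10

#0=h has no predecessor
#1=k depends on [0:h]
#2=l depends on [0:h]
#3=i depends on [1:k]
#4=i depends on [3:i]
#5=l depends on [2:l]
#6=j depends on [4:i, 5:l]
#7=m depends on [6:j]
sources: [0:h]
N(rest) = Σ N(rest − s) over sources s of rest; N(one piece) = 1:
  size 1 → [7]=1
  size 2 → [6,7]=1
  size 3 → [4,6,7]=1  [5,6,7]=1
  size 4 → [2,5,6,7]=1  [3,4,6,7]=1  [4,5,6,7]=2
  size 5 → [1,3,4,6,7]=1  [2,4,5,6,7]=3  [3,4,5,6,7]=3
  size 6 → [1,3,4,5,6,7]=4  [2,3,4,5,6,7]=6
  first=0(h) contributes 10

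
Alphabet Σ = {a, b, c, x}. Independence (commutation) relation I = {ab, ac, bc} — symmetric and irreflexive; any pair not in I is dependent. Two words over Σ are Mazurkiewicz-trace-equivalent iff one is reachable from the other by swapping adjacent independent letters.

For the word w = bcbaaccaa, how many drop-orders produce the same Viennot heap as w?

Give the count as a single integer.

1260

drop 0:b onto floor
drop 1:c onto floor
drop 2:b onto {0:b}
drop 3:a onto floor
drop 4:a onto {3:a}
drop 5:c onto {1:c}
drop 6:c onto {5:c}
drop 7:a onto {4:a}
drop 8:a onto {7:a}
ground layer = {0:b, 1:c, 3:a}
drop-orders for the pieces not yet dropped (sum over which currently-grounded one goes next):
  1 to go: {2} 1  {6} 1  {8} 1
  2 to go: {0,2} 1  {2,6} 2  {2,8} 2  {5,6} 1  {6,8} 2  {7,8} 1
  3 to go: {0,2,6} 3  {0,2,8} 3  {1,5,6} 1  {2,5,6} 3  {2,6,8} 6  {2,7,8} 3  {4,7,8} 1  {5,6,8} 3  {6,7,8} 3
  4 to go: {0,2,5,6} 6  {0,2,6,8} 12  {0,2,7,8} 6  {1,2,5,6} 4  {1,5,6,8} 4  {2,4,7,8} 4  {2,5,6,8} 12  {2,6,7,8} 12  {3,4,7,8} 1  {4,6,7,8} 4  {5,6,7,8} 6
  5 to go: {0,1,2,5,6} 10  {0,2,4,7,8} 10  {0,2,5,6,8} 30  {0,2,6,7,8} 30  {1,2,5,6,8} 20  {1,5,6,7,8} 10  {2,3,4,7,8} 5  {2,4,6,7,8} 20  {2,5,6,7,8} 30  {3,4,6,7,8} 5  {4,5,6,7,8} 10
  6 to go: {0,1,2,5,6,8} 60  {0,2,3,4,7,8} 15  {0,2,4,6,7,8} 60  {0,2,5,6,7,8} 90  {1,2,5,6,7,8} 60  {1,4,5,6,7,8} 20  {2,3,4,6,7,8} 30  {2,4,5,6,7,8} 60  {3,4,5,6,7,8} 15
  7 to go: {0,1,2,5,6,7,8} 210  {0,2,3,4,6,7,8} 105  {0,2,4,5,6,7,8} 210  {1,2,4,5,6,7,8} 140  {1,3,4,5,6,7,8} 35  {2,3,4,5,6,7,8} 105
  if 0:b drops first: 280 orders
  if 1:c drops first: 420 orders
  if 3:a drops first: 560 orders
heap linearizations: 1260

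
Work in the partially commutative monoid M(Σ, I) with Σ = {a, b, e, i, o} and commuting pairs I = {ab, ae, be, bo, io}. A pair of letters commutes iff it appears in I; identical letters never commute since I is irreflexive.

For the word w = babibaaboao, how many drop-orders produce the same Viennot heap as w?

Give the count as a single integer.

63

piece 0:b — minimal
piece 1:a — minimal
piece 2:b rests on {0:b}
piece 3:i rests on {1:a, 2:b}
piece 4:b rests on {3:i}
piece 5:a rests on {3:i}
piece 6:a rests on {5:a}
piece 7:b rests on {4:b}
piece 8:o rests on {6:a}
piece 9:a rests on {8:o}
piece 10:o rests on {9:a}
minimal pieces: {0:b, 1:a}
ways to finish when only these pieces remain (= sum over removing one remaining piece with nothing left below it):
  1 left: {7}→1  {10}→1
  2 left: {4,7}→1  {7,10}→2  {9,10}→1
  3 left: {4,7,10}→3  {7,9,10}→3  {8,9,10}→1
  4 left: {4,7,9,10}→6  {6,8,9,10}→1  {7,8,9,10}→4
  5 left: {4,7,8,9,10}→10  {5,6,8,9,10}→1  {6,7,8,9,10}→5
  6 left: {4,6,7,8,9,10}→15  {5,6,7,8,9,10}→6
  7 left: {4,5,6,7,8,9,10}→21
  8 left: {3,4,5,6,7,8,9,10}→21
  9 left: {1,3,4,5,6,7,8,9,10}→21  {2,3,4,5,6,7,8,9,10}→21
  placing 0:b first → 42 extensions
  placing 1:a first → 21 extensions
total linear extensions = 63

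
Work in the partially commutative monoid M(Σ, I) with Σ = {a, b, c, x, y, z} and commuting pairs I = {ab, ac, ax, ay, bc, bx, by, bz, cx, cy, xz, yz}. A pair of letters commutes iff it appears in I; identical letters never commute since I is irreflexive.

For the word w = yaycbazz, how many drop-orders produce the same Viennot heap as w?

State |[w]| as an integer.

504

piece 0:y — minimal
piece 1:a — minimal
piece 2:y rests on {0:y}
piece 3:c — minimal
piece 4:b — minimal
piece 5:a rests on {1:a}
piece 6:z rests on {3:c, 5:a}
piece 7:z rests on {6:z}
minimal pieces: {0:y, 1:a, 3:c, 4:b}
ways to finish when only these pieces remain (= sum over removing one remaining piece with nothing left below it):
  1 left: {2}→1  {4}→1  {7}→1
  2 left: {0,2}→1  {2,4}→2  {2,7}→2  {4,7}→2  {6,7}→1
  3 left: {0,2,4}→3  {0,2,7}→3  {2,4,7}→6  {2,6,7}→3  {3,6,7}→1  {4,6,7}→3  {5,6,7}→1
  4 left: {0,2,4,7}→12  {0,2,6,7}→6  {1,5,6,7}→1  {2,3,6,7}→4  {2,4,6,7}→12  {2,5,6,7}→4  {3,4,6,7}→4  {3,5,6,7}→2  {4,5,6,7}→4
  5 left: {0,2,3,6,7}→10  {0,2,4,6,7}→30  {0,2,5,6,7}→10  {1,2,5,6,7}→5  {1,3,5,6,7}→3  {1,4,5,6,7}→5  {2,3,4,6,7}→20  {2,3,5,6,7}→10  {2,4,5,6,7}→20  {3,4,5,6,7}→10
  6 left: {0,1,2,5,6,7}→15  {0,2,3,4,6,7}→60  {0,2,3,5,6,7}→30  {0,2,4,5,6,7}→60  {1,2,3,5,6,7}→18  {1,2,4,5,6,7}→30  {1,3,4,5,6,7}→18  {2,3,4,5,6,7}→60
  placing 0:y first → 126 extensions
  placing 1:a first → 210 extensions
  placing 3:c first → 105 extensions
  placing 4:b first → 63 extensions
total linear extensions = 504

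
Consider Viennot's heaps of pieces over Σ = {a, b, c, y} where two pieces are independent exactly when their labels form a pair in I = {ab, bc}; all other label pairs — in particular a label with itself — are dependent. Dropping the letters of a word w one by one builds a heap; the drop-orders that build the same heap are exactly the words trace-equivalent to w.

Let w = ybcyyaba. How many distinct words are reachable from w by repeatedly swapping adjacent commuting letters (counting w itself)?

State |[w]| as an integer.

0(y) covers ∅
1(b) covers 0:y
2(c) covers 0:y
3(y) covers 1:b, 2:c
4(y) covers 3:y
5(a) covers 4:y
6(b) covers 4:y
7(a) covers 5:a
floor of heap: 0:y
completions by unplaced set U, small U first (add the entries for U minus each lowest piece of U):
  |U|=1: {6}:1  {7}:1
  |U|=2: {5,7}:1  {6,7}:2
  |U|=3: {5,6,7}:3
  |U|=4: {4,5,6,7}:3
  |U|=5: {3,4,5,6,7}:3
  |U|=6: {1,3,4,5,6,7}:3  {2,3,4,5,6,7}:3
  start at 0(y): 6

6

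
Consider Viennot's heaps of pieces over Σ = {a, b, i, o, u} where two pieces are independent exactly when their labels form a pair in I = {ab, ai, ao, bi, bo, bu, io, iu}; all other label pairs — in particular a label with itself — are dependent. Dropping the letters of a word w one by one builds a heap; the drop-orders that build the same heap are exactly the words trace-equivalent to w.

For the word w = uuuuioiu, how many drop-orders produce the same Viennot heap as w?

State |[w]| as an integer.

drop 0:u onto floor
drop 1:u onto {0:u}
drop 2:u onto {1:u}
drop 3:u onto {2:u}
drop 4:i onto floor
drop 5:o onto {3:u}
drop 6:i onto {4:i}
drop 7:u onto {5:o}
ground layer = {0:u, 4:i}
drop-orders for the pieces not yet dropped (sum over which currently-grounded one goes next):
  1 to go: {6} 1  {7} 1
  2 to go: {4,6} 1  {5,7} 1  {6,7} 2
  3 to go: {3,5,7} 1  {4,6,7} 3  {5,6,7} 3
  4 to go: {2,3,5,7} 1  {3,5,6,7} 4  {4,5,6,7} 6
  5 to go: {1,2,3,5,7} 1  {2,3,5,6,7} 5  {3,4,5,6,7} 10
  6 to go: {0,1,2,3,5,7} 1  {1,2,3,5,6,7} 6  {2,3,4,5,6,7} 15
  if 0:u drops first: 21 orders
  if 4:i drops first: 7 orders
heap linearizations: 28

28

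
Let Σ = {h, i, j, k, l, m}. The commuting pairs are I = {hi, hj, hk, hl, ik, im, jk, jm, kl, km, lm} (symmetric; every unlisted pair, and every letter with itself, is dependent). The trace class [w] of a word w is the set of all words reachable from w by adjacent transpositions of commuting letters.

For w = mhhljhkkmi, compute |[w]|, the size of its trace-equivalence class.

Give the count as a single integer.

0(m) covers ∅
1(h) covers 0:m
2(h) covers 1:h
3(l) covers ∅
4(j) covers 3:l
5(h) covers 2:h
6(k) covers ∅
7(k) covers 6:k
8(m) covers 5:h
9(i) covers 4:j
floor of heap: 0:m, 3:l, 6:k
completions by unplaced set U, small U first (add the entries for U minus each lowest piece of U):
  |U|=1: {7}:1  {8}:1  {9}:1
  |U|=2: {4,9}:1  {5,8}:1  {6,7}:1  {7,8}:2  {7,9}:2  {8,9}:2
  |U|=3: {2,5,8}:1  {3,4,9}:1  {4,7,9}:3  {4,8,9}:3  {5,7,8}:3  {5,8,9}:3  {6,7,8}:3  {6,7,9}:3  {7,8,9}:6
  |U|=4: {1,2,5,8}:1  {2,5,7,8}:4  {2,5,8,9}:4  {3,4,7,9}:4  {3,4,8,9}:4  {4,5,8,9}:6  {4,6,7,9}:6  {4,7,8,9}:12  {5,6,7,8}:6  {5,7,8,9}:12  {6,7,8,9}:12
  |U|=5: {0,1,2,5,8}:1  {1,2,5,7,8}:5  {1,2,5,8,9}:5  {2,4,5,8,9}:10  {2,5,6,7,8}:10  {2,5,7,8,9}:20  {3,4,5,8,9}:10  {3,4,6,7,9}:10  {3,4,7,8,9}:20  {4,5,7,8,9}:30  {4,6,7,8,9}:30  {5,6,7,8,9}:30
  |U|=6: {0,1,2,5,7,8}:6  {0,1,2,5,8,9}:6  {1,2,4,5,8,9}:15  {1,2,5,6,7,8}:15  {1,2,5,7,8,9}:30  {2,3,4,5,8,9}:20  {2,4,5,7,8,9}:60  {2,5,6,7,8,9}:60  {3,4,5,7,8,9}:60  {3,4,6,7,8,9}:60  {4,5,6,7,8,9}:90
  |U|=7: {0,1,2,4,5,8,9}:21  {0,1,2,5,6,7,8}:21  {0,1,2,5,7,8,9}:42  {1,2,3,4,5,8,9}:35  {1,2,4,5,7,8,9}:105  {1,2,5,6,7,8,9}:105  {2,3,4,5,7,8,9}:140  {2,4,5,6,7,8,9}:210  {3,4,5,6,7,8,9}:210
  |U|=8: {0,1,2,3,4,5,8,9}:56  {0,1,2,4,5,7,8,9}:168  {0,1,2,5,6,7,8,9}:168  {1,2,3,4,5,7,8,9}:280  {1,2,4,5,6,7,8,9}:420  {2,3,4,5,6,7,8,9}:560
  start at 0(m): 1260
  start at 3(l): 756
  start at 6(k): 504
sum over floor = 2520

2520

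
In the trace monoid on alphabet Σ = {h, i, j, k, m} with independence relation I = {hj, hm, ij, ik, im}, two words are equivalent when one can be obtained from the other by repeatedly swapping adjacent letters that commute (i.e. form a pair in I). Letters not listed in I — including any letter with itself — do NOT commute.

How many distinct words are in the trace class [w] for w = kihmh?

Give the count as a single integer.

7

0(k) covers ∅
1(i) covers ∅
2(h) covers 0:k, 1:i
3(m) covers 0:k
4(h) covers 2:h
floor of heap: 0:k, 1:i
completions by unplaced set U, small U first (add the entries for U minus each lowest piece of U):
  |U|=1: {3}:1  {4}:1
  |U|=2: {2,4}:1  {3,4}:2
  |U|=3: {1,2,4}:1  {2,3,4}:3
  start at 0(k): 4
  start at 1(i): 3
sum over floor = 7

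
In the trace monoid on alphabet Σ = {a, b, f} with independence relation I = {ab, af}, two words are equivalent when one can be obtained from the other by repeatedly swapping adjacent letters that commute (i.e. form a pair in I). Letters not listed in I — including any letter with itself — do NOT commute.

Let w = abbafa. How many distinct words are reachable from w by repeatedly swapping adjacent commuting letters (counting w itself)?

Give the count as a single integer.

20

drop 0:a onto floor
drop 1:b onto floor
drop 2:b onto {1:b}
drop 3:a onto {0:a}
drop 4:f onto {2:b}
drop 5:a onto {3:a}
ground layer = {0:a, 1:b}
drop-orders for the pieces not yet dropped (sum over which currently-grounded one goes next):
  1 to go: {4} 1  {5} 1
  2 to go: {2,4} 1  {3,5} 1  {4,5} 2
  3 to go: {0,3,5} 1  {1,2,4} 1  {2,4,5} 3  {3,4,5} 3
  4 to go: {0,3,4,5} 4  {1,2,4,5} 4  {2,3,4,5} 6
  if 0:a drops first: 10 orders
  if 1:b drops first: 10 orders
heap linearizations: 20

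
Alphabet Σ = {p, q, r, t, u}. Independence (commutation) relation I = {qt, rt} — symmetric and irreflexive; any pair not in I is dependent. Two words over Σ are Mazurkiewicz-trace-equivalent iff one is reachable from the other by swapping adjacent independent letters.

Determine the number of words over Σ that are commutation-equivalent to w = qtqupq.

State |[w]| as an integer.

3

drop 0:q onto floor
drop 1:t onto floor
drop 2:q onto {0:q}
drop 3:u onto {1:t, 2:q}
drop 4:p onto {3:u}
drop 5:q onto {4:p}
ground layer = {0:q, 1:t}
drop-orders for the pieces not yet dropped (sum over which currently-grounded one goes next):
  1 to go: {5} 1
  2 to go: {4,5} 1
  3 to go: {3,4,5} 1
  4 to go: {1,3,4,5} 1  {2,3,4,5} 1
  if 0:q drops first: 2 orders
  if 1:t drops first: 1 orders
heap linearizations: 3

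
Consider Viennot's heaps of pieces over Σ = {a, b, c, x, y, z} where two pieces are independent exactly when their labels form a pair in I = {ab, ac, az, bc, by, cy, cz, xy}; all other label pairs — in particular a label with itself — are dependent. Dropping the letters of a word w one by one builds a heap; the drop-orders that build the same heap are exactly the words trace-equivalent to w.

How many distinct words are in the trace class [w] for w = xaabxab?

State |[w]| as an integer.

#0=x has no predecessor
#1=a depends on [0:x]
#2=a depends on [1:a]
#3=b depends on [0:x]
#4=x depends on [2:a, 3:b]
#5=a depends on [4:x]
#6=b depends on [4:x]
sources: [0:x]
N(rest) = Σ N(rest − s) over sources s of rest; N(one piece) = 1:
  size 1 → [5]=1  [6]=1
  size 2 → [5,6]=2
  size 3 → [4,5,6]=2
  size 4 → [2,4,5,6]=2  [3,4,5,6]=2
  size 5 → [1,2,4,5,6]=2  [2,3,4,5,6]=4
  first=0(x) contributes 6

6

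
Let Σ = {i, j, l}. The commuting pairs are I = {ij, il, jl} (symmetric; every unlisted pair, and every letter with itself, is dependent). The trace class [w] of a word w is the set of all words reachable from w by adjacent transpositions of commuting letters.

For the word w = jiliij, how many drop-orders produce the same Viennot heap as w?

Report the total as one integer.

#0=j has no predecessor
#1=i has no predecessor
#2=l has no predecessor
#3=i depends on [1:i]
#4=i depends on [3:i]
#5=j depends on [0:j]
sources: [0:j, 1:i, 2:l]
N(rest) = Σ N(rest − s) over sources s of rest; N(one piece) = 1:
  size 1 → [2]=1  [4]=1  [5]=1
  size 2 → [0,5]=1  [2,4]=2  [2,5]=2  [3,4]=1  [4,5]=2
  size 3 → [0,2,5]=3  [0,4,5]=3  [1,3,4]=1  [2,3,4]=3  [2,4,5]=6  [3,4,5]=3
  size 4 → [0,2,4,5]=12  [0,3,4,5]=6  [1,2,3,4]=4  [1,3,4,5]=4  [2,3,4,5]=12
  first=0(j) contributes 20
  first=1(i) contributes 30
  first=2(l) contributes 10
|[w]| = 60

60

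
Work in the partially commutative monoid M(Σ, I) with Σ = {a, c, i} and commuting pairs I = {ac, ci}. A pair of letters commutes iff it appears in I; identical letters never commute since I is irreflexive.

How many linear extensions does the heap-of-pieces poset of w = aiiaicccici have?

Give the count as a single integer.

drop 0:a onto floor
drop 1:i onto {0:a}
drop 2:i onto {1:i}
drop 3:a onto {2:i}
drop 4:i onto {3:a}
drop 5:c onto floor
drop 6:c onto {5:c}
drop 7:c onto {6:c}
drop 8:i onto {4:i}
drop 9:c onto {7:c}
drop 10:i onto {8:i}
ground layer = {0:a, 5:c}
drop-orders for the pieces not yet dropped (sum over which currently-grounded one goes next):
  1 to go: {9} 1  {10} 1
  2 to go: {7,9} 1  {8,10} 1  {9,10} 2
  3 to go: {4,8,10} 1  {6,7,9} 1  {7,9,10} 3  {8,9,10} 3
  4 to go: {3,4,8,10} 1  {4,8,9,10} 4  {5,6,7,9} 1  {6,7,9,10} 4  {7,8,9,10} 6
  5 to go: {2,3,4,8,10} 1  {3,4,8,9,10} 5  {4,7,8,9,10} 10  {5,6,7,9,10} 5  {6,7,8,9,10} 10
  6 to go: {1,2,3,4,8,10} 1  {2,3,4,8,9,10} 6  {3,4,7,8,9,10} 15  {4,6,7,8,9,10} 20  {5,6,7,8,9,10} 15
  7 to go: {0,1,2,3,4,8,10} 1  {1,2,3,4,8,9,10} 7  {2,3,4,7,8,9,10} 21  {3,4,6,7,8,9,10} 35  {4,5,6,7,8,9,10} 35
  8 to go: {0,1,2,3,4,8,9,10} 8  {1,2,3,4,7,8,9,10} 28  {2,3,4,6,7,8,9,10} 56  {3,4,5,6,7,8,9,10} 70
  9 to go: {0,1,2,3,4,7,8,9,10} 36  {1,2,3,4,6,7,8,9,10} 84  {2,3,4,5,6,7,8,9,10} 126
  if 0:a drops first: 210 orders
  if 5:c drops first: 120 orders
heap linearizations: 330

330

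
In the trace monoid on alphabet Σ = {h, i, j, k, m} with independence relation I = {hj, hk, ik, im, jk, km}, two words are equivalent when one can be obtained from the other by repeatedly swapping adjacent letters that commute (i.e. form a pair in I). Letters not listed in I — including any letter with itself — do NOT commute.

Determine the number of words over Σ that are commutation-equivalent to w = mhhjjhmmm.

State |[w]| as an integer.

0(m) covers ∅
1(h) covers 0:m
2(h) covers 1:h
3(j) covers 0:m
4(j) covers 3:j
5(h) covers 2:h
6(m) covers 4:j, 5:h
7(m) covers 6:m
8(m) covers 7:m
floor of heap: 0:m
completions by unplaced set U, small U first (add the entries for U minus each lowest piece of U):
  |U|=1: {8}:1
  |U|=2: {7,8}:1
  |U|=3: {6,7,8}:1
  |U|=4: {4,6,7,8}:1  {5,6,7,8}:1
  |U|=5: {2,5,6,7,8}:1  {3,4,6,7,8}:1  {4,5,6,7,8}:2
  |U|=6: {1,2,5,6,7,8}:1  {2,4,5,6,7,8}:3  {3,4,5,6,7,8}:3
  |U|=7: {1,2,4,5,6,7,8}:4  {2,3,4,5,6,7,8}:6
  start at 0(m): 10

10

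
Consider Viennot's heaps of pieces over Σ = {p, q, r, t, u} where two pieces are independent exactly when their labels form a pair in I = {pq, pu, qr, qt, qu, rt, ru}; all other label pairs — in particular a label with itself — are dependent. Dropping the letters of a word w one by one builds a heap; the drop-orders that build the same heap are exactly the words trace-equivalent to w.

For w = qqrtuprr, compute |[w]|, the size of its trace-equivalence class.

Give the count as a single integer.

piece 0:q — minimal
piece 1:q rests on {0:q}
piece 2:r — minimal
piece 3:t — minimal
piece 4:u rests on {3:t}
piece 5:p rests on {2:r, 3:t}
piece 6:r rests on {5:p}
piece 7:r rests on {6:r}
minimal pieces: {0:q, 2:r, 3:t}
ways to finish when only these pieces remain (= sum over removing one remaining piece with nothing left below it):
  1 left: {1}→1  {4}→1  {7}→1
  2 left: {0,1}→1  {1,4}→2  {1,7}→2  {4,7}→2  {6,7}→1
  3 left: {0,1,4}→3  {0,1,7}→3  {1,4,7}→6  {1,6,7}→3  {4,6,7}→3  {5,6,7}→1
  4 left: {0,1,4,7}→12  {0,1,6,7}→6  {1,4,6,7}→12  {1,5,6,7}→4  {2,5,6,7}→1  {4,5,6,7}→4
  5 left: {0,1,4,6,7}→30  {0,1,5,6,7}→10  {1,2,5,6,7}→5  {1,4,5,6,7}→20  {2,4,5,6,7}→5  {3,4,5,6,7}→4
  6 left: {0,1,2,5,6,7}→15  {0,1,4,5,6,7}→60  {1,2,4,5,6,7}→30  {1,3,4,5,6,7}→24  {2,3,4,5,6,7}→9
  placing 0:q first → 63 extensions
  placing 2:r first → 84 extensions
  placing 3:t first → 105 extensions
total linear extensions = 252

252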